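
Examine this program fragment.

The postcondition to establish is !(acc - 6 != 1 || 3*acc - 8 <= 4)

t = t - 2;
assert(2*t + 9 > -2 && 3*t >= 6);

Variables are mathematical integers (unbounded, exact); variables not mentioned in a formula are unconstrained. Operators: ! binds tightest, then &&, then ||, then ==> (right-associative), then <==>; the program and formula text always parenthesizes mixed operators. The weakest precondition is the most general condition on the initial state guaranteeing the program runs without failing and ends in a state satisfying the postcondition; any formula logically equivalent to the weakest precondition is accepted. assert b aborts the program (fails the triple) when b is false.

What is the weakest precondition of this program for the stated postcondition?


Working backward. After the program, the postcondition !(acc - 6 != 1 || 3*acc - 8 <= 4) must hold; in canonical form it is !(acc != 7 || 3*acc <= 12).
Before assert 2*t + 9 > -2 && 3*t >= 6: 2*t > -11 && 3*t >= 6 && (!(acc != 7 || 3*acc <= 12))
Before t := t - 2: 2*t > -7 && 3*t >= 12 && (!(acc != 7 || 3*acc <= 12))
Answer: WP = 2*t > -7 && 3*t >= 12 && (!(acc != 7 || 3*acc <= 12))


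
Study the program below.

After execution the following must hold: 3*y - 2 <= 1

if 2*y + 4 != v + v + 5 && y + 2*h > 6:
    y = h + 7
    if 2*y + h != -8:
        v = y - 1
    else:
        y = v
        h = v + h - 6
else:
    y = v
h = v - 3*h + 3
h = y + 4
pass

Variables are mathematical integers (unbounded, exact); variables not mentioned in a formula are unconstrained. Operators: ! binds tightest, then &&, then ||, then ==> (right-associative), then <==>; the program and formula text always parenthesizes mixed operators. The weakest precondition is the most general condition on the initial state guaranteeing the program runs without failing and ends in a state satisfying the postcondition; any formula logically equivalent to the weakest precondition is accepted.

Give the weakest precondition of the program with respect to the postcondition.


Working backward. After the program, the postcondition 3*y - 2 <= 1 must hold; in canonical form it is 3*y <= 3.
Before skip: 3*y <= 3
Before h := y + 4: 3*y <= 3
Before h := v - 3*h + 3: 3*y <= 3
Then branch requires (3*h != -22 ==> 3*h <= -18) && ((!(3*h != -22)) ==> 3*v <= 3); else branch requires 3*v <= 3.
Before the if: ((2*y != 2*v + 1 && 2*h + y > 6) ==> ((3*h != -22 ==> 3*h <= -18) && ((!(3*h != -22)) ==> 3*v <= 3))) && ((!(2*y != 2*v + 1 && 2*h + y > 6)) ==> 3*v <= 3)
Answer: WP = ((2*y != 2*v + 1 && 2*h + y > 6) ==> ((3*h != -22 ==> 3*h <= -18) && ((!(3*h != -22)) ==> 3*v <= 3))) && ((!(2*y != 2*v + 1 && 2*h + y > 6)) ==> 3*v <= 3)


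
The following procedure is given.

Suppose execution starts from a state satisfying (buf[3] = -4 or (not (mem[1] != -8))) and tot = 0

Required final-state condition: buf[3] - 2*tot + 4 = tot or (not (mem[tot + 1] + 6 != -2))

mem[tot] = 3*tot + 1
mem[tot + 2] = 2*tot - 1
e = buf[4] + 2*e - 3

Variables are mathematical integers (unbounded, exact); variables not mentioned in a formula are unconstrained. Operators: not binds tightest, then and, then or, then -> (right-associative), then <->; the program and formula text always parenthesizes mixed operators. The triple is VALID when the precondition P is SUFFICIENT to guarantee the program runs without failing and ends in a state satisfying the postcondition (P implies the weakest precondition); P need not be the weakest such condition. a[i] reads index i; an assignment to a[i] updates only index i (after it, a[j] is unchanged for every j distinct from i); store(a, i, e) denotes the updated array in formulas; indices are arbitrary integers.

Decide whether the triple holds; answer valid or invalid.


Working backward. After the program, the postcondition buf[3] - 2*tot + 4 = tot or (not (mem[tot + 1] + 6 != -2)) must hold; in canonical form it is buf[3] = 3*tot - 4 or (not (mem[tot + 1] != -8)).
Before e := buf[4] + 2*e - 3: buf[3] = 3*tot - 4 or (not (mem[tot + 1] != -8))
Before mem[tot + 2] := 2*tot - 1: buf[3] = 3*tot - 4 or (not (store(mem, tot + 2, 2*tot - 1)[tot + 1] != -8))
Before mem[tot] := 3*tot + 1: buf[3] = 3*tot - 4 or (not (store(store(mem, tot, 3*tot + 1), tot + 2, 2*tot - 1)[tot + 1] != -8))
The weakest precondition is buf[3] = 3*tot - 4 or (not (store(store(mem, tot, 3*tot + 1), tot + 2, 2*tot - 1)[tot + 1] != -8)).
Check whether (buf[3] = -4 or (not (mem[1] != -8))) and tot = 0 implies it.
Every state satisfying the precondition satisfies the weakest precondition: the implication holds.
Answer: valid


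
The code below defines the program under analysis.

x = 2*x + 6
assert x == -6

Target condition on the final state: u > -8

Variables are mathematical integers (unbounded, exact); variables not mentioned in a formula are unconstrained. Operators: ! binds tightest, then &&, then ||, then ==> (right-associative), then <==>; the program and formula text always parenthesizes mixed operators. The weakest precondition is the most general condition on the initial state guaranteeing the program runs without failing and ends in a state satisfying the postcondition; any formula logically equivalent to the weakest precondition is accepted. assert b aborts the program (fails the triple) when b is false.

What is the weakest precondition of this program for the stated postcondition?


Working backward. After the program, u > -8 must hold.
Before assert x == -6: x == -6 && u > -8
Before x := 2*x + 6: 2*x == -12 && u > -8
Answer: WP = 2*x == -12 && u > -8


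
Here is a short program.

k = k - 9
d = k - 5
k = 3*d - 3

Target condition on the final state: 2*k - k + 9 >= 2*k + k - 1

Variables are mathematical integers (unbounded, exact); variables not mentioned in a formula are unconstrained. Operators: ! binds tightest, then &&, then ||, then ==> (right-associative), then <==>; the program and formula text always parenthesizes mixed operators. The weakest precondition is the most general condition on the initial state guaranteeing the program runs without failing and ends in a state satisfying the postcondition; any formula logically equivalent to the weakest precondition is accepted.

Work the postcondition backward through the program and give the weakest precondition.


Working backward. After the program, the postcondition 2*k - k + 9 >= 2*k + k - 1 must hold; in canonical form it is 2*k <= 10.
Before k := 3*d - 3: 6*d <= 16
Before d := k - 5: 6*k <= 46
Before k := k - 9: 6*k <= 100
Answer: WP = 6*k <= 100


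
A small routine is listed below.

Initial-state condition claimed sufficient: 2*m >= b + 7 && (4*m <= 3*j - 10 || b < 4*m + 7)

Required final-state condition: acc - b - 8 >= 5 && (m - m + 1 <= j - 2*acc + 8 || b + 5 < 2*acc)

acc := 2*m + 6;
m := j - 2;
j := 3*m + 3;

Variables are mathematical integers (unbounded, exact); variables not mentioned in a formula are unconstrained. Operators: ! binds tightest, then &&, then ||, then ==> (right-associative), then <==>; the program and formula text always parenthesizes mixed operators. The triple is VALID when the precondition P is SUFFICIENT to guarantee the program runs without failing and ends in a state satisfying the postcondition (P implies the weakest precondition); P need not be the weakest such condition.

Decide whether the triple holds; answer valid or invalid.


Working backward. After the program, the postcondition acc - b - 8 >= 5 && (m - m + 1 <= j - 2*acc + 8 || b + 5 < 2*acc) must hold; in canonical form it is acc >= b + 13 && (2*acc <= j + 7 || b < 2*acc - 5).
Before j := 3*m + 3: acc >= b + 13 && (2*acc <= 3*m + 10 || b < 2*acc - 5)
Before m := j - 2: acc >= b + 13 && (2*acc <= 3*j + 4 || b < 2*acc - 5)
Before acc := 2*m + 6: 2*m >= b + 7 && (4*m <= 3*j - 8 || b < 4*m + 7)
The weakest precondition is 2*m >= b + 7 && (4*m <= 3*j - 8 || b < 4*m + 7).
Check whether 2*m >= b + 7 && (4*m <= 3*j - 10 || b < 4*m + 7) implies it.
Every state satisfying the precondition satisfies the weakest precondition: the implication holds.
Answer: valid


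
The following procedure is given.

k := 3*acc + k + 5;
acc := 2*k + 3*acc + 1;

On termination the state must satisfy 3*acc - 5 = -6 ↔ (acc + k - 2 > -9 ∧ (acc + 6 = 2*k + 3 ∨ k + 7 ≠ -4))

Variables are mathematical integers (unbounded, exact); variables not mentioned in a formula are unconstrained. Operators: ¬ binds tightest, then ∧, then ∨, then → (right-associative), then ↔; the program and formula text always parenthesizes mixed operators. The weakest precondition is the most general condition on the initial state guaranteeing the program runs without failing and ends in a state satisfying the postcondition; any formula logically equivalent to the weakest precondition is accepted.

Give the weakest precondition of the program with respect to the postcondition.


Working backward. After the program, the postcondition 3*acc - 5 = -6 ↔ (acc + k - 2 > -9 ∧ (acc + 6 = 2*k + 3 ∨ k + 7 ≠ -4)) must hold; in canonical form it is 3*acc = -1 ↔ (acc + k > -7 ∧ (acc = 2*k - 3 ∨ k ≠ -11)).
Before acc := 2*k + 3*acc + 1: 9*acc + 6*k = -4 ↔ (3*acc + 3*k > -8 ∧ (3*acc = -4 ∨ k ≠ -11))
Before k := 3*acc + k + 5: 27*acc + 6*k = -34 ↔ (12*acc + 3*k > -23 ∧ (3*acc = -4 ∨ 3*acc + k ≠ -16))
Answer: WP = 27*acc + 6*k = -34 ↔ (12*acc + 3*k > -23 ∧ (3*acc = -4 ∨ 3*acc + k ≠ -16))


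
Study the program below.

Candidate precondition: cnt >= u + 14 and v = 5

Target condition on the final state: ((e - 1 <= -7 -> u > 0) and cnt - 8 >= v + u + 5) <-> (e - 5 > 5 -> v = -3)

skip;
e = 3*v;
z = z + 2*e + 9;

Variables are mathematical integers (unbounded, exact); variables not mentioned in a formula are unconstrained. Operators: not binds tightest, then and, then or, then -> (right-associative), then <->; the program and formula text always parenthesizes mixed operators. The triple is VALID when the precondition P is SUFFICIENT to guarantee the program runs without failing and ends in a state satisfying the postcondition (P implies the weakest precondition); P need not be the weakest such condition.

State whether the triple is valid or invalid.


Working backward. After the program, the postcondition ((e - 1 <= -7 -> u > 0) and cnt - 8 >= v + u + 5) <-> (e - 5 > 5 -> v = -3) must hold; in canonical form it is ((e <= -6 -> u > 0) and cnt >= u + v + 13) <-> (e > 10 -> v = -3).
Before z := z + 2*e + 9: ((e <= -6 -> u > 0) and cnt >= u + v + 13) <-> (e > 10 -> v = -3)
Before e := 3*v: ((3*v <= -6 -> u > 0) and cnt >= u + v + 13) <-> (3*v > 10 -> v = -3)
Before skip: ((3*v <= -6 -> u > 0) and cnt >= u + v + 13) <-> (3*v > 10 -> v = -3)
The weakest precondition is ((3*v <= -6 -> u > 0) and cnt >= u + v + 13) <-> (3*v > 10 -> v = -3).
Check whether cnt >= u + 14 and v = 5 implies it.
Countermodel: at the initial state cnt = 18, u = 0, v = 5, the precondition holds but the weakest precondition fails.
Answer: invalid


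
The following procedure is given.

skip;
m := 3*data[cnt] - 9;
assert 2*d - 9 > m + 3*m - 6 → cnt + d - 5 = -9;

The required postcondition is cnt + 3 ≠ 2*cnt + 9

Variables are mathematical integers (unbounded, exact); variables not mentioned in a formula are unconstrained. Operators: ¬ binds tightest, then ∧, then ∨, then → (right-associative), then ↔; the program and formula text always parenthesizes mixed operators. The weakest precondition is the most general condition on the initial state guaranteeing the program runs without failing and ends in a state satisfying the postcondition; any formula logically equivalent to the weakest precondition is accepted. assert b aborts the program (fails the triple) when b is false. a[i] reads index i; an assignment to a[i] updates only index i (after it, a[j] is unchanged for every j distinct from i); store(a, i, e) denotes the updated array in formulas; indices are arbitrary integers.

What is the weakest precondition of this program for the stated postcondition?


Working backward. After the program, the postcondition cnt + 3 ≠ 2*cnt + 9 must hold; in canonical form it is cnt ≠ -6.
Before assert 2*d - 9 > m + 3*m - 6 → cnt + d - 5 = -9: (2*d > 4*m + 3 → cnt + d = -4) ∧ cnt ≠ -6
Before m := 3*data[cnt] - 9: (2*d > 12*data[cnt] - 33 → cnt + d = -4) ∧ cnt ≠ -6
Before skip: (2*d > 12*data[cnt] - 33 → cnt + d = -4) ∧ cnt ≠ -6
Answer: WP = (2*d > 12*data[cnt] - 33 → cnt + d = -4) ∧ cnt ≠ -6


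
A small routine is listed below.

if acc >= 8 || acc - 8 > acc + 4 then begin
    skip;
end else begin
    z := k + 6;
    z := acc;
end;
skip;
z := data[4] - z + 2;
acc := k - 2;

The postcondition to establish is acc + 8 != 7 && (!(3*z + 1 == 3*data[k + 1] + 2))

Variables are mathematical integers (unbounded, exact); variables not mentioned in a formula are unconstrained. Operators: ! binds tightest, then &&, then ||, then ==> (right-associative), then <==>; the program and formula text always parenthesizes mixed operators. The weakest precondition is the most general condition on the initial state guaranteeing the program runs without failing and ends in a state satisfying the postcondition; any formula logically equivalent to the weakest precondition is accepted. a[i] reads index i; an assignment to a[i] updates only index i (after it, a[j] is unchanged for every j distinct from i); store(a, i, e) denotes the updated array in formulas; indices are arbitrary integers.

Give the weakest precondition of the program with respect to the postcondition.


Working backward. After the program, the postcondition acc + 8 != 7 && (!(3*z + 1 == 3*data[k + 1] + 2)) must hold; in canonical form it is acc != -1 && (!(3*z == 3*data[k + 1] + 1)).
Before acc := k - 2: k != 1 && (!(3*z == 3*data[k + 1] + 1))
Before z := data[4] - z + 2: k != 1 && (!(3*data[4] == 3*data[k + 1] + 3*z - 5))
Before skip: k != 1 && (!(3*data[4] == 3*data[k + 1] + 3*z - 5))
Then branch requires k != 1 && (!(3*data[4] == 3*data[k + 1] + 3*z - 5)); else branch requires k != 1 && (!(3*data[4] == 3*data[k + 1] + 3*acc - 5)).
Before the if: (acc >= 8 ==> (k != 1 && (!(3*data[4] == 3*data[k + 1] + 3*z - 5)))) && ((!(acc >= 8)) ==> (k != 1 && (!(3*data[4] == 3*data[k + 1] + 3*acc - 5))))
Answer: WP = (acc >= 8 ==> (k != 1 && (!(3*data[4] == 3*data[k + 1] + 3*z - 5)))) && ((!(acc >= 8)) ==> (k != 1 && (!(3*data[4] == 3*data[k + 1] + 3*acc - 5))))


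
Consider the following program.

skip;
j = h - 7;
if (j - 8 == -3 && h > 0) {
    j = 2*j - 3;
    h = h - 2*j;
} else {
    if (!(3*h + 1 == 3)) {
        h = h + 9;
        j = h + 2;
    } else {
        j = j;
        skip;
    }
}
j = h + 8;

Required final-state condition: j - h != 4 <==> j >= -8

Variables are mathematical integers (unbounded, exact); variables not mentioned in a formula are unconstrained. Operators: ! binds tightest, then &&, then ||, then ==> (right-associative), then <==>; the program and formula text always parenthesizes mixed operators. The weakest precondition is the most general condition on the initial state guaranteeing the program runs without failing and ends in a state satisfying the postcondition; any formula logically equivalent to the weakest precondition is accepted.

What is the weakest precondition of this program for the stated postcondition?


Working backward. After the program, the postcondition j - h != 4 <==> j >= -8 must hold; in canonical form it is j != h + 4 <==> j >= -8.
Before j := h + 8: h >= -16
Then branch requires h >= 4*j - 22; else branch requires ((!(3*h == 2)) ==> h >= -25) && (3*h == 2 ==> h >= -16).
Before the if: ((j == 5 && h > 0) ==> h >= 4*j - 22) && ((!(j == 5 && h > 0)) ==> (((!(3*h == 2)) ==> h >= -25) && (3*h == 2 ==> h >= -16)))
Before j := h - 7: ((h == 12 && h > 0) ==> 3*h <= 50) && ((!(h == 12 && h > 0)) ==> (((!(3*h == 2)) ==> h >= -25) && (3*h == 2 ==> h >= -16)))
Before skip: ((h == 12 && h > 0) ==> 3*h <= 50) && ((!(h == 12 && h > 0)) ==> (((!(3*h == 2)) ==> h >= -25) && (3*h == 2 ==> h >= -16)))
Answer: WP = ((h == 12 && h > 0) ==> 3*h <= 50) && ((!(h == 12 && h > 0)) ==> (((!(3*h == 2)) ==> h >= -25) && (3*h == 2 ==> h >= -16)))


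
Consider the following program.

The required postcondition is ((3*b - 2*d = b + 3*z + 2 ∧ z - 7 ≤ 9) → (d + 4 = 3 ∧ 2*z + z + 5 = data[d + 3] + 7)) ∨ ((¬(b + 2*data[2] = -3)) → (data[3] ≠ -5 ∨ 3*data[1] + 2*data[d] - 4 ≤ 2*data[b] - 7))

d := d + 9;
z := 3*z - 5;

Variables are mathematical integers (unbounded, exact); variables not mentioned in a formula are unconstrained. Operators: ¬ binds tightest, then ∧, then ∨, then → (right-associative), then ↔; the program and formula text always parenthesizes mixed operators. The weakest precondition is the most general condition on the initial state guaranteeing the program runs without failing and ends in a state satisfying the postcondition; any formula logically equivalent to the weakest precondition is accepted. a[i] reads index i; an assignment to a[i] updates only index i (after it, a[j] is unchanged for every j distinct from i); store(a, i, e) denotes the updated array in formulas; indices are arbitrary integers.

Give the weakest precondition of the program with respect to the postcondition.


Working backward. After the program, the postcondition ((3*b - 2*d = b + 3*z + 2 ∧ z - 7 ≤ 9) → (d + 4 = 3 ∧ 2*z + z + 5 = data[d + 3] + 7)) ∨ ((¬(b + 2*data[2] = -3)) → (data[3] ≠ -5 ∨ 3*data[1] + 2*data[d] - 4 ≤ 2*data[b] - 7)) must hold; in canonical form it is ((2*b = 2*d + 3*z + 2 ∧ z ≤ 16) → (d = -1 ∧ 3*z = data[d + 3] + 2)) ∨ ((¬(2*data[2] + b = -3)) → (data[3] ≠ -5 ∨ 3*data[1] + 2*data[d] ≤ 2*data[b] - 3)).
Before z := 3*z - 5: ((2*b = 2*d + 9*z - 13 ∧ 3*z ≤ 21) → (d = -1 ∧ 9*z = data[d + 3] + 17)) ∨ ((¬(2*data[2] + b = -3)) → (data[3] ≠ -5 ∨ 3*data[1] + 2*data[d] ≤ 2*data[b] - 3))
Before d := d + 9: ((2*b = 2*d + 9*z + 5 ∧ 3*z ≤ 21) → (d = -10 ∧ 9*z = data[d + 12] + 17)) ∨ ((¬(2*data[2] + b = -3)) → (data[3] ≠ -5 ∨ 2*data[d + 9] + 3*data[1] ≤ 2*data[b] - 3))
Answer: WP = ((2*b = 2*d + 9*z + 5 ∧ 3*z ≤ 21) → (d = -10 ∧ 9*z = data[d + 12] + 17)) ∨ ((¬(2*data[2] + b = -3)) → (data[3] ≠ -5 ∨ 2*data[d + 9] + 3*data[1] ≤ 2*data[b] - 3))


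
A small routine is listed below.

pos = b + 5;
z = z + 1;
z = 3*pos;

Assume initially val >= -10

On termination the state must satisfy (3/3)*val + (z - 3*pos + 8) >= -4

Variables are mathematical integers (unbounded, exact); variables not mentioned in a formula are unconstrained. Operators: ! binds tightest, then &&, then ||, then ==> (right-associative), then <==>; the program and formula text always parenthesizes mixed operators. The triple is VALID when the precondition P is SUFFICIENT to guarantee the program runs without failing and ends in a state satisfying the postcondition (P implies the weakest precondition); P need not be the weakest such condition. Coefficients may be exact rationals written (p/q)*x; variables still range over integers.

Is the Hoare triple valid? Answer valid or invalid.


Working backward. After the program, the postcondition (3/3)*val + (z - 3*pos + 8) >= -4 must hold; in canonical form it is val + z >= 3*pos - 12.
Before z := 3*pos: val >= -12
Before z := z + 1: val >= -12
Before pos := b + 5: val >= -12
The weakest precondition is val >= -12.
Check whether val >= -10 implies it.
Every state satisfying the precondition satisfies the weakest precondition: the implication holds.
Answer: valid


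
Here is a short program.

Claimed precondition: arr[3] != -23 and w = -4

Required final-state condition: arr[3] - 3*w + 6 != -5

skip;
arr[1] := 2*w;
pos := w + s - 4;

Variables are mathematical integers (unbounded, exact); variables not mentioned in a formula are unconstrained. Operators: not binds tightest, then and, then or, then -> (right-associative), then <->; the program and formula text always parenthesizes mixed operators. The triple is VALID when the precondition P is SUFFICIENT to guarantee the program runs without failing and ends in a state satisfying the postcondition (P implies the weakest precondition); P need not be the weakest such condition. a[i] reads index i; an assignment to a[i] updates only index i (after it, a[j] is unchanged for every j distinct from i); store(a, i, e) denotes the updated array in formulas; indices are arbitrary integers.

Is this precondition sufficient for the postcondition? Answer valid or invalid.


Working backward. After the program, the postcondition arr[3] - 3*w + 6 != -5 must hold; in canonical form it is arr[3] != 3*w - 11.
Before pos := w + s - 4: arr[3] != 3*w - 11
Before arr[1] := 2*w: arr[3] != 3*w - 11
Before skip: arr[3] != 3*w - 11
The weakest precondition is arr[3] != 3*w - 11.
Check whether arr[3] != -23 and w = -4 implies it.
Every state satisfying the precondition satisfies the weakest precondition: the implication holds.
Answer: valid


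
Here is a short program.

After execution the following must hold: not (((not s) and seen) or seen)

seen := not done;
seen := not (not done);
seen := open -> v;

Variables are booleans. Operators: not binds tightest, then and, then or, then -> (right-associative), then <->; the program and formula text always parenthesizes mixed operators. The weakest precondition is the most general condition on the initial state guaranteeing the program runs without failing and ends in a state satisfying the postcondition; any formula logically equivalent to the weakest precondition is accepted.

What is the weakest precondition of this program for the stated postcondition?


Working backward. After the program, not (((not s) and seen) or seen) must hold.
Before seen := open -> v: not (((not s) and (open -> v)) or (open -> v))
Before seen := not (not done): not (((not s) and (open -> v)) or (open -> v))
Before seen := not done: not (((not s) and (open -> v)) or (open -> v))
Answer: WP = not (((not s) and (open -> v)) or (open -> v))


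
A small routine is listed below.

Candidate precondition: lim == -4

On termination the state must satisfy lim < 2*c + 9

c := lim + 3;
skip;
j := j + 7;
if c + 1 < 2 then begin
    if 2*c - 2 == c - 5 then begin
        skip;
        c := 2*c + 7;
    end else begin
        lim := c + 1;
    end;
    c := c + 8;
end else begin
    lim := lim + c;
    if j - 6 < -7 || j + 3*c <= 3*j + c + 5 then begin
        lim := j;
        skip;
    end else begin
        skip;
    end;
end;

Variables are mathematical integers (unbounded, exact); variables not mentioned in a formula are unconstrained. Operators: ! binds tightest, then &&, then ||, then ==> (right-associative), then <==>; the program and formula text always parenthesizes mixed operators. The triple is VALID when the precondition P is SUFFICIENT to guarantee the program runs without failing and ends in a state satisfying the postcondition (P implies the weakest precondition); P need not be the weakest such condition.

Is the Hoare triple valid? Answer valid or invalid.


Working backward. After the program, lim < 2*c + 9 must hold.
Then branch requires (c == -3 ==> lim < 4*c + 39) && ((!(c == -3)) ==> c > -24); else branch requires ((j < -1 || 2*c <= 2*j + 5) ==> j < 2*c + 9) && ((!(j < -1 || 2*c <= 2*j + 5)) ==> lim < c + 9).
Before the if: (c < 1 ==> ((c == -3 ==> lim < 4*c + 39) && ((!(c == -3)) ==> c > -24))) && ((!(c < 1)) ==> (((j < -1 || 2*c <= 2*j + 5) ==> j < 2*c + 9) && ((!(j < -1 || 2*c <= 2*j + 5)) ==> lim < c + 9)))
Before j := j + 7: (c < 1 ==> ((c == -3 ==> lim < 4*c + 39) && ((!(c == -3)) ==> c > -24))) && ((!(c < 1)) ==> (((j < -8 || 2*c <= 2*j + 19) ==> j < 2*c + 2) && ((!(j < -8 || 2*c <= 2*j + 19)) ==> lim < c + 9)))
Before skip: (c < 1 ==> ((c == -3 ==> lim < 4*c + 39) && ((!(c == -3)) ==> c > -24))) && ((!(c < 1)) ==> (((j < -8 || 2*c <= 2*j + 19) ==> j < 2*c + 2) && ((!(j < -8 || 2*c <= 2*j + 19)) ==> lim < c + 9)))
Before c := lim + 3: (lim < -2 ==> ((lim == -6 ==> 3*lim > -51) && ((!(lim == -6)) ==> lim > -27))) && ((!(lim < -2)) ==> ((j < -8 || 2*lim <= 2*j + 13) ==> j < 2*lim + 8))
The weakest precondition is (lim < -2 ==> ((lim == -6 ==> 3*lim > -51) && ((!(lim == -6)) ==> lim > -27))) && ((!(lim < -2)) ==> ((j < -8 || 2*lim <= 2*j + 13) ==> j < 2*lim + 8)).
Check whether lim == -4 implies it.
Every state satisfying the precondition satisfies the weakest precondition: the implication holds.
Answer: valid


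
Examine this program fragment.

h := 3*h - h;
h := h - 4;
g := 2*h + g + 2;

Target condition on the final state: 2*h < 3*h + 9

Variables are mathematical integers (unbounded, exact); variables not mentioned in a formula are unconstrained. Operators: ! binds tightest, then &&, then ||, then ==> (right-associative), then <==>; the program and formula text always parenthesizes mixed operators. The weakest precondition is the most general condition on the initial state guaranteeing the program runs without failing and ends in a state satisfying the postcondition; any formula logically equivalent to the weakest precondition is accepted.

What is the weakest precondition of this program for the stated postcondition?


Working backward. After the program, the postcondition 2*h < 3*h + 9 must hold; in canonical form it is h > -9.
Before g := 2*h + g + 2: h > -9
Before h := h - 4: h > -5
Before h := 3*h - h: 2*h > -5
Answer: WP = 2*h > -5


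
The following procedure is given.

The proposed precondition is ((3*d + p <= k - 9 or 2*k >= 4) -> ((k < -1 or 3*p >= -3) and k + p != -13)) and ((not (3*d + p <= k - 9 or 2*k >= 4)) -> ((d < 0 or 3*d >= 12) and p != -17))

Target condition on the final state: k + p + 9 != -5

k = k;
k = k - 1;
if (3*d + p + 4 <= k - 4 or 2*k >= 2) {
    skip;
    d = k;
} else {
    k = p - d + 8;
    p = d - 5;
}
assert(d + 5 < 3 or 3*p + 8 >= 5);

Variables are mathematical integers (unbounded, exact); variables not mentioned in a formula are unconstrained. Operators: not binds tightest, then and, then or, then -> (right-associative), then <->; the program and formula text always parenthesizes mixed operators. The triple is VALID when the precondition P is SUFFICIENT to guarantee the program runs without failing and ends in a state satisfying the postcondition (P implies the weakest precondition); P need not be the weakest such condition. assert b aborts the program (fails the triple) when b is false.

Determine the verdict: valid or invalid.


Working backward. After the program, the postcondition k + p + 9 != -5 must hold; in canonical form it is k + p != -14.
Before assert d + 5 < 3 or 3*p + 8 >= 5: (d < -2 or 3*p >= -3) and k + p != -14
Then branch requires (k < -2 or 3*p >= -3) and k + p != -14; else branch requires (d < -2 or 3*d >= 12) and p != -17.
Before the if: ((3*d + p <= k - 8 or 2*k >= 2) -> ((k < -2 or 3*p >= -3) and k + p != -14)) and ((not (3*d + p <= k - 8 or 2*k >= 2)) -> ((d < -2 or 3*d >= 12) and p != -17))
Before k := k - 1: ((3*d + p <= k - 9 or 2*k >= 4) -> ((k < -1 or 3*p >= -3) and k + p != -13)) and ((not (3*d + p <= k - 9 or 2*k >= 4)) -> ((d < -2 or 3*d >= 12) and p != -17))
Before k := k: ((3*d + p <= k - 9 or 2*k >= 4) -> ((k < -1 or 3*p >= -3) and k + p != -13)) and ((not (3*d + p <= k - 9 or 2*k >= 4)) -> ((d < -2 or 3*d >= 12) and p != -17))
The weakest precondition is ((3*d + p <= k - 9 or 2*k >= 4) -> ((k < -1 or 3*p >= -3) and k + p != -13)) and ((not (3*d + p <= k - 9 or 2*k >= 4)) -> ((d < -2 or 3*d >= 12) and p != -17)).
Check whether ((3*d + p <= k - 9 or 2*k >= 4) -> ((k < -1 or 3*p >= -3) and k + p != -13)) and ((not (3*d + p <= k - 9 or 2*k >= 4)) -> ((d < 0 or 3*d >= 12) and p != -17)) implies it.
Countermodel: at the initial state d = -1, k = -13, p = -18, the precondition holds but the weakest precondition fails.
Answer: invalid


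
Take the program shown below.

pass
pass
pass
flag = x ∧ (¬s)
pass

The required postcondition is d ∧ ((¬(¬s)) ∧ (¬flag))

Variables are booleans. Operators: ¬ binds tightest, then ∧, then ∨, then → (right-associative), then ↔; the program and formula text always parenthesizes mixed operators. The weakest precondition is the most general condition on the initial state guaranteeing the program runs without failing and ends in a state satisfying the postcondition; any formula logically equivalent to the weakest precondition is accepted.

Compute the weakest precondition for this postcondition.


Working backward. After the program, the postcondition d ∧ ((¬(¬s)) ∧ (¬flag)) must hold; in canonical form it is d ∧ s ∧ (¬flag).
Before skip: d ∧ s ∧ (¬flag)
Before flag := x ∧ (¬s): d ∧ s ∧ (¬(x ∧ (¬s)))
Before skip: d ∧ s ∧ (¬(x ∧ (¬s)))
Before skip: d ∧ s ∧ (¬(x ∧ (¬s)))
Before skip: d ∧ s ∧ (¬(x ∧ (¬s)))
Answer: WP = d ∧ s ∧ (¬(x ∧ (¬s)))


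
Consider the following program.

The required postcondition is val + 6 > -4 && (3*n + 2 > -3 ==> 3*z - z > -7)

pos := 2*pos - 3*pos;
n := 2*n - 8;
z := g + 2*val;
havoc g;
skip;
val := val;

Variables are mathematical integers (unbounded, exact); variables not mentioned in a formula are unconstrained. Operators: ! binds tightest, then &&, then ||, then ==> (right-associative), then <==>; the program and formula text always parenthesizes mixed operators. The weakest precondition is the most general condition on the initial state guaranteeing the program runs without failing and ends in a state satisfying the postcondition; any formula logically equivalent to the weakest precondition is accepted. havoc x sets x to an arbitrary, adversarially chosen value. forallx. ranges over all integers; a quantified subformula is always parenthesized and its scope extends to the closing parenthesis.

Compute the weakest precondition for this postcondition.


Working backward. After the program, the postcondition val + 6 > -4 && (3*n + 2 > -3 ==> 3*z - z > -7) must hold; in canonical form it is val > -10 && (3*n > -5 ==> 2*z > -7).
Before val := val: val > -10 && (3*n > -5 ==> 2*z > -7)
Before skip: val > -10 && (3*n > -5 ==> 2*z > -7)
Before havoc g: val > -10 && (3*n > -5 ==> 2*z > -7)
Before z := g + 2*val: val > -10 && (3*n > -5 ==> 2*g + 4*val > -7)
Before n := 2*n - 8: val > -10 && (6*n > 19 ==> 2*g + 4*val > -7)
Before pos := 2*pos - 3*pos: val > -10 && (6*n > 19 ==> 2*g + 4*val > -7)
Answer: WP = val > -10 && (6*n > 19 ==> 2*g + 4*val > -7)


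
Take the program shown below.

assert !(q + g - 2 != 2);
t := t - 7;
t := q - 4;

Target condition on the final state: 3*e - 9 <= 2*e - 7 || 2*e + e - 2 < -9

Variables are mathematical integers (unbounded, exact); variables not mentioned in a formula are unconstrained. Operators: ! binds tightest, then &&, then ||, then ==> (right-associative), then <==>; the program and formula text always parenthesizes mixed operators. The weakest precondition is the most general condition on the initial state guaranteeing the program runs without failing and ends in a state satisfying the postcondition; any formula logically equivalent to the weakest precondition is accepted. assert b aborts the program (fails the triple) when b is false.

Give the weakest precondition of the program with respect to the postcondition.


Working backward. After the program, the postcondition 3*e - 9 <= 2*e - 7 || 2*e + e - 2 < -9 must hold; in canonical form it is e <= 2 || 3*e < -7.
Before t := q - 4: e <= 2 || 3*e < -7
Before t := t - 7: e <= 2 || 3*e < -7
Before assert !(q + g - 2 != 2): (!(g + q != 4)) && (e <= 2 || 3*e < -7)
Answer: WP = (!(g + q != 4)) && (e <= 2 || 3*e < -7)


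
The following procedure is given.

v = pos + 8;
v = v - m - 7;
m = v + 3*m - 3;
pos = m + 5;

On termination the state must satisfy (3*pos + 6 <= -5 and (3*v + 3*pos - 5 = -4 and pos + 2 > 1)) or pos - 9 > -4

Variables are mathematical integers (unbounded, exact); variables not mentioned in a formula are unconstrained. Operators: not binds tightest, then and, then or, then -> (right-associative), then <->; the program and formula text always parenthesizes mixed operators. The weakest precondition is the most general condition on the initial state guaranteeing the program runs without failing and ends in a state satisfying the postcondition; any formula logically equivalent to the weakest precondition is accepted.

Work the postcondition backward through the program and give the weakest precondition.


Working backward. After the program, the postcondition (3*pos + 6 <= -5 and (3*v + 3*pos - 5 = -4 and pos + 2 > 1)) or pos - 9 > -4 must hold; in canonical form it is (3*pos <= -11 and 3*pos + 3*v = 1 and pos > -1) or pos > 5.
Before pos := m + 5: (3*m <= -26 and 3*m + 3*v = -14 and m > -6) or m > 0
Before m := v + 3*m - 3: (9*m + 3*v <= -17 and 9*m + 6*v = -5 and 3*m + v > -3) or 3*m + v > 3
Before v := v - m - 7: (6*m + 3*v <= 4 and 3*m + 6*v = 37 and 2*m + v > 4) or 2*m + v > 10
Before v := pos + 8: (6*m + 3*pos <= -20 and 3*m + 6*pos = -11 and 2*m + pos > -4) or 2*m + pos > 2
Answer: WP = (6*m + 3*pos <= -20 and 3*m + 6*pos = -11 and 2*m + pos > -4) or 2*m + pos > 2


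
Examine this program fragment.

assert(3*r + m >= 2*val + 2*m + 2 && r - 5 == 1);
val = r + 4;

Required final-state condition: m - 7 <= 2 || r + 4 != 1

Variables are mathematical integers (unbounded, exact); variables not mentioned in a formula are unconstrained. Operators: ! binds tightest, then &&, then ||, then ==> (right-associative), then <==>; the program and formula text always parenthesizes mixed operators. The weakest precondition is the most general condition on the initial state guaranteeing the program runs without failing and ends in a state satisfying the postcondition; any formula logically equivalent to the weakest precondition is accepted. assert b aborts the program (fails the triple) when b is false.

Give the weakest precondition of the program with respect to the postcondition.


Working backward. After the program, the postcondition m - 7 <= 2 || r + 4 != 1 must hold; in canonical form it is m <= 9 || r != -3.
Before val := r + 4: m <= 9 || r != -3
Before assert 3*r + m >= 2*val + 2*m + 2 && r - 5 == 1: 3*r >= m + 2*val + 2 && r == 6 && (m <= 9 || r != -3)
Answer: WP = 3*r >= m + 2*val + 2 && r == 6 && (m <= 9 || r != -3)


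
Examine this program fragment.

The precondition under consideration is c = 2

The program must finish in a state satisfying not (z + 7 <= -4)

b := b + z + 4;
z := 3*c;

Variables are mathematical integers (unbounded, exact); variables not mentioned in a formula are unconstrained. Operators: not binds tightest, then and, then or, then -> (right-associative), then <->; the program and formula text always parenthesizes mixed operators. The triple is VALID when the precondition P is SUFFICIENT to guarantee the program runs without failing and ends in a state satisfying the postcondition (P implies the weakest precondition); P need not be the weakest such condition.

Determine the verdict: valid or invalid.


Working backward. After the program, the postcondition not (z + 7 <= -4) must hold; in canonical form it is not (z <= -11).
Before z := 3*c: not (3*c <= -11)
Before b := b + z + 4: not (3*c <= -11)
The weakest precondition is not (3*c <= -11).
Check whether c = 2 implies it.
Every state satisfying the precondition satisfies the weakest precondition: the implication holds.
Answer: valid


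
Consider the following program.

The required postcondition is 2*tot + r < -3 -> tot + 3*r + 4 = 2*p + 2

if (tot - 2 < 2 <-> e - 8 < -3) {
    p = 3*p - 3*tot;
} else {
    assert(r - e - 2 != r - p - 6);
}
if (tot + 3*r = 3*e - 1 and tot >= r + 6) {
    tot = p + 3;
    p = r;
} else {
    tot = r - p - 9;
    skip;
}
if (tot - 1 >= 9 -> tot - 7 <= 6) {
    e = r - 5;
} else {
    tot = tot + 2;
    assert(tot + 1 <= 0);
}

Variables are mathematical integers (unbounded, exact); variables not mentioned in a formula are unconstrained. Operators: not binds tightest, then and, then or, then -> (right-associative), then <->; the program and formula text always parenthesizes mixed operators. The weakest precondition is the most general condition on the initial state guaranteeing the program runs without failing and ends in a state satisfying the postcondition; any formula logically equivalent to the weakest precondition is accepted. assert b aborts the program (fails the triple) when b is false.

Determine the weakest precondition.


Working backward. After the program, the postcondition 2*tot + r < -3 -> tot + 3*r + 4 = 2*p + 2 must hold; in canonical form it is r + 2*tot < -3 -> 3*r + tot = 2*p - 2.
Then branch requires r + 2*tot < -3 -> 3*r + tot = 2*p - 2; else branch requires tot <= -3 and (r + 2*tot < -7 -> 3*r + tot = 2*p - 4).
Before the if: ((tot >= 10 -> tot <= 13) -> (r + 2*tot < -3 -> 3*r + tot = 2*p - 2)) and ((not (tot >= 10 -> tot <= 13)) -> (tot <= -3 and (r + 2*tot < -7 -> 3*r + tot = 2*p - 4)))
Then branch requires ((p >= 7 -> p <= 10) -> (2*p + r < -9 -> p + r = -5)) and ((not (p >= 7 -> p <= 10)) -> (p <= -6 and (2*p + r < -13 -> p + r = -7))); else branch requires ((r >= p + 19 -> r <= p + 22) -> (3*r < 2*p + 15 -> 4*r = 3*p + 7)) and ((not (r >= p + 19 -> r <= p + 22)) -> (r <= p + 6 and (3*r < 2*p + 11 -> 4*r = 3*p + 5))).
Before the if: ((3*r + tot = 3*e - 1 and tot >= r + 6) -> (((p >= 7 -> p <= 10) -> (2*p + r < -9 -> p + r = -5)) and ((not (p >= 7 -> p <= 10)) -> (p <= -6 and (2*p + r < -13 -> p + r = -7))))) and ((not (3*r + tot = 3*e - 1 and tot >= r + 6)) -> (((r >= p + 19 -> r <= p + 22) -> (3*r < 2*p + 15 -> 4*r = 3*p + 7)) and ((not (r >= p + 19 -> r <= p + 22)) -> (r <= p + 6 and (3*r < 2*p + 11 -> 4*r = 3*p + 5)))))
Then branch requires ((3*r + tot = 3*e - 1 and tot >= r + 6) -> (((3*p >= 3*tot + 7 -> 3*p <= 3*tot + 10) -> (6*p + r < 6*tot - 9 -> 3*p + r = 3*tot - 5)) and ((not (3*p >= 3*tot + 7 -> 3*p <= 3*tot + 10)) -> (3*p <= 3*tot - 6 and (6*p + r < 6*tot - 13 -> 3*p + r = 3*tot - 7))))) and ((not (3*r + tot = 3*e - 1 and tot >= r + 6)) -> (((r + 3*tot >= 3*p + 19 -> r + 3*tot <= 3*p + 22) -> (3*r + 6*tot < 6*p + 15 -> 4*r + 9*tot = 9*p + 7)) and ((not (r + 3*tot >= 3*p + 19 -> r + 3*tot <= 3*p + 22)) -> (r + 3*tot <= 3*p + 6 and (3*r + 6*tot < 6*p + 11 -> 4*r + 9*tot = 9*p + 5))))); else branch requires p != e - 4 and ((3*r + tot = 3*e - 1 and tot >= r + 6) -> (((p >= 7 -> p <= 10) -> (2*p + r < -9 -> p + r = -5)) and ((not (p >= 7 -> p <= 10)) -> (p <= -6 and (2*p + r < -13 -> p + r = -7))))) and ((not (3*r + tot = 3*e - 1 and tot >= r + 6)) -> (((r >= p + 19 -> r <= p + 22) -> (3*r < 2*p + 15 -> 4*r = 3*p + 7)) and ((not (r >= p + 19 -> r <= p + 22)) -> (r <= p + 6 and (3*r < 2*p + 11 -> 4*r = 3*p + 5))))).
Before the if: ((tot < 4 <-> e < 5) -> (((3*r + tot = 3*e - 1 and tot >= r + 6) -> (((3*p >= 3*tot + 7 -> 3*p <= 3*tot + 10) -> (6*p + r < 6*tot - 9 -> 3*p + r = 3*tot - 5)) and ((not (3*p >= 3*tot + 7 -> 3*p <= 3*tot + 10)) -> (3*p <= 3*tot - 6 and (6*p + r < 6*tot - 13 -> 3*p + r = 3*tot - 7))))) and ((not (3*r + tot = 3*e - 1 and tot >= r + 6)) -> (((r + 3*tot >= 3*p + 19 -> r + 3*tot <= 3*p + 22) -> (3*r + 6*tot < 6*p + 15 -> 4*r + 9*tot = 9*p + 7)) and ((not (r + 3*tot >= 3*p + 19 -> r + 3*tot <= 3*p + 22)) -> (r + 3*tot <= 3*p + 6 and (3*r + 6*tot < 6*p + 11 -> 4*r + 9*tot = 9*p + 5))))))) and ((not (tot < 4 <-> e < 5)) -> (p != e - 4 and ((3*r + tot = 3*e - 1 and tot >= r + 6) -> (((p >= 7 -> p <= 10) -> (2*p + r < -9 -> p + r = -5)) and ((not (p >= 7 -> p <= 10)) -> (p <= -6 and (2*p + r < -13 -> p + r = -7))))) and ((not (3*r + tot = 3*e - 1 and tot >= r + 6)) -> (((r >= p + 19 -> r <= p + 22) -> (3*r < 2*p + 15 -> 4*r = 3*p + 7)) and ((not (r >= p + 19 -> r <= p + 22)) -> (r <= p + 6 and (3*r < 2*p + 11 -> 4*r = 3*p + 5)))))))
Answer: WP = ((tot < 4 <-> e < 5) -> (((3*r + tot = 3*e - 1 and tot >= r + 6) -> (((3*p >= 3*tot + 7 -> 3*p <= 3*tot + 10) -> (6*p + r < 6*tot - 9 -> 3*p + r = 3*tot - 5)) and ((not (3*p >= 3*tot + 7 -> 3*p <= 3*tot + 10)) -> (3*p <= 3*tot - 6 and (6*p + r < 6*tot - 13 -> 3*p + r = 3*tot - 7))))) and ((not (3*r + tot = 3*e - 1 and tot >= r + 6)) -> (((r + 3*tot >= 3*p + 19 -> r + 3*tot <= 3*p + 22) -> (3*r + 6*tot < 6*p + 15 -> 4*r + 9*tot = 9*p + 7)) and ((not (r + 3*tot >= 3*p + 19 -> r + 3*tot <= 3*p + 22)) -> (r + 3*tot <= 3*p + 6 and (3*r + 6*tot < 6*p + 11 -> 4*r + 9*tot = 9*p + 5))))))) and ((not (tot < 4 <-> e < 5)) -> (p != e - 4 and ((3*r + tot = 3*e - 1 and tot >= r + 6) -> (((p >= 7 -> p <= 10) -> (2*p + r < -9 -> p + r = -5)) and ((not (p >= 7 -> p <= 10)) -> (p <= -6 and (2*p + r < -13 -> p + r = -7))))) and ((not (3*r + tot = 3*e - 1 and tot >= r + 6)) -> (((r >= p + 19 -> r <= p + 22) -> (3*r < 2*p + 15 -> 4*r = 3*p + 7)) and ((not (r >= p + 19 -> r <= p + 22)) -> (r <= p + 6 and (3*r < 2*p + 11 -> 4*r = 3*p + 5)))))))
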